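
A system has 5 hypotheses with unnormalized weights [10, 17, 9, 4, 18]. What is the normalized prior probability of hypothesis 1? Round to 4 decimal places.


The normalized prior is the weight divided by the total.
Total weight = 58
P(H1) = 10 / 58 = 0.1724

0.1724


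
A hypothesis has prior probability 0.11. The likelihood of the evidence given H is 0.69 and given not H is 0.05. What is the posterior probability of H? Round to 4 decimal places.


Using Bayes' theorem:
P(E) = 0.11 * 0.69 + 0.89 * 0.05
P(E) = 0.1204
P(H|E) = (0.11 * 0.69) / 0.1204 = 0.6304

0.6304


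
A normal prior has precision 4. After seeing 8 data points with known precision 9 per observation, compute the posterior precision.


In the conjugate normal model, precisions add:
tau_posterior = tau_prior + n * tau_data
= 4 + 8*9 = 76

76


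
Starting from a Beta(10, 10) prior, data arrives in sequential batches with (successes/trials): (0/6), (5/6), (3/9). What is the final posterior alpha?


In sequential Bayesian updating, we sum all successes.
Total successes = 8
Final alpha = 10 + 8 = 18

18


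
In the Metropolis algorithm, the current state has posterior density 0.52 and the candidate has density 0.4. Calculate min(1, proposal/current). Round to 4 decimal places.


Ratio = 0.4/0.52 = 0.7692
Acceptance probability = min(1, 0.7692)
= 0.7692

0.7692


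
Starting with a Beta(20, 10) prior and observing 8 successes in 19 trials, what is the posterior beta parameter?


Posterior beta = prior beta + failures
Failures = 19 - 8 = 11
beta_post = 10 + 11 = 21

21


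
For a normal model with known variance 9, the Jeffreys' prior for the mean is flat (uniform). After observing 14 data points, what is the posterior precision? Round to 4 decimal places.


Jeffreys' prior for normal mean (known variance) is flat.
Prior precision = 0.
Posterior precision = prior_prec + n/sigma^2 = 0 + 14/9
= 1.5556

1.5556


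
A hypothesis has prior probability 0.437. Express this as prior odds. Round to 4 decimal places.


Odds = P(H) / P(not H) = 0.437 / 0.563
= 0.7762

0.7762


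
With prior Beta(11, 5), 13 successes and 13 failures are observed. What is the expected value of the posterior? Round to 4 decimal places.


Posterior = Beta(24, 18)
E[theta] = alpha/(alpha+beta)
= 24/42 = 0.5714

0.5714


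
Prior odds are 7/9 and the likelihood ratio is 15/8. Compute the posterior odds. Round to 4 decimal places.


Posterior odds = prior odds * likelihood ratio
= (7/9) * (15/8)
= 105 / 72
= 1.4583

1.4583


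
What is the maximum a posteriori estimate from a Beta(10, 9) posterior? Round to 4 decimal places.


The MAP estimate equals the mode of the distribution.
Mode of Beta(a,b) = (a-1)/(a+b-2)
= 9/17
= 0.5294

0.5294


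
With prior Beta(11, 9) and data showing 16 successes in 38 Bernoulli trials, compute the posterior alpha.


Conjugate update: alpha_posterior = alpha_prior + k
= 11 + 16 = 27

27


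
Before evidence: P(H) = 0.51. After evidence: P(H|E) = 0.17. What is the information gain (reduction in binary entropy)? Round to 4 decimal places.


Prior entropy = 0.9997
Posterior entropy = 0.6577
Information gain = 0.9997 - 0.6577 = 0.342

0.342


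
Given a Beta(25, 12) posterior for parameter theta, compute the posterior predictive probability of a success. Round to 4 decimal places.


For a Beta-Bernoulli model, the predictive probability is the mean:
P(success) = 25/(25+12) = 25/37 = 0.6757

0.6757


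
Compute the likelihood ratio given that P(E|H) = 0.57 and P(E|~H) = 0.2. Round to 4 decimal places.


LR = P(E|H) / P(E|~H)
= 0.57 / 0.2 = 2.85

2.85


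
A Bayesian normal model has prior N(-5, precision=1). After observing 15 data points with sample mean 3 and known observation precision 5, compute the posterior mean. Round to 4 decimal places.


Posterior mean = (prior_precision * prior_mean + n * data_precision * data_mean) / (prior_precision + n * data_precision)
Numerator = 1*-5 + 15*5*3 = 220
Denominator = 1 + 15*5 = 76
Posterior mean = 2.8947

2.8947


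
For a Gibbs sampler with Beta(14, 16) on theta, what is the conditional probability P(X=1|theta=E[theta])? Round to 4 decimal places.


E[theta] = 14/(14+16) = 0.4667
P(X=1|theta) = theta = 0.4667

0.4667


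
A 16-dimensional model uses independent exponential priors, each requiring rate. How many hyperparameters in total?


Per parameter: 1 (rate).
Total = 16 * 1 = 16

16


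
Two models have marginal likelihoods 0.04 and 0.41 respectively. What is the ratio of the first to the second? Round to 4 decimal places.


Evidence ratio = 0.04 / 0.41
= 0.0976

0.0976


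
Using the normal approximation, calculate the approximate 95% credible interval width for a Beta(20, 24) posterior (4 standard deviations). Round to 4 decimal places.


Var(Beta) = 20*24/(44^2 * 45) = 0.0055
SD = 0.0742
Width ~ 4*SD = 0.2969

0.2969


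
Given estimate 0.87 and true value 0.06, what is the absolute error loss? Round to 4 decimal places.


Absolute error = |estimate - true|
= |0.81| = 0.81

0.81


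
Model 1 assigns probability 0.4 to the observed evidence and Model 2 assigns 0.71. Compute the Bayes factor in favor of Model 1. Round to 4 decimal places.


BF = P(data|M1) / P(data|M2)
= 0.4 / 0.71 = 0.5634

0.5634


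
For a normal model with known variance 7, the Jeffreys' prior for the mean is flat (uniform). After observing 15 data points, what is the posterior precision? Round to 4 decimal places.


Jeffreys' prior for normal mean (known variance) is flat.
Prior precision = 0.
Posterior precision = prior_prec + n/sigma^2 = 0 + 15/7
= 2.1429

2.1429


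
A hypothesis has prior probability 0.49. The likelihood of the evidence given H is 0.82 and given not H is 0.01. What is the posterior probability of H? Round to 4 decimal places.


Using Bayes' theorem:
P(E) = 0.49 * 0.82 + 0.51 * 0.01
P(E) = 0.4069
P(H|E) = (0.49 * 0.82) / 0.4069 = 0.9875

0.9875


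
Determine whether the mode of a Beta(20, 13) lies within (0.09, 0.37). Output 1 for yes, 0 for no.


First find the mode: (a-1)/(a+b-2) = 0.6129
Is 0.6129 in (0.09, 0.37)? 0

0


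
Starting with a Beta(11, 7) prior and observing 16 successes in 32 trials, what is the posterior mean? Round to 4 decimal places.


Posterior parameters: alpha = 11 + 16 = 27
beta = 7 + 16 = 23
Posterior mean = alpha / (alpha + beta) = 27 / 50
= 0.54

0.54


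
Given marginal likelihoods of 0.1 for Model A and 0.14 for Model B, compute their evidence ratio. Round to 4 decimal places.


Ratio = ML(A) / ML(B) = 0.1/0.14
= 0.7143

0.7143


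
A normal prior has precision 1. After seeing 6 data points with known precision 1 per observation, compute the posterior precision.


In the conjugate normal model, precisions add:
tau_posterior = tau_prior + n * tau_data
= 1 + 6*1 = 7

7


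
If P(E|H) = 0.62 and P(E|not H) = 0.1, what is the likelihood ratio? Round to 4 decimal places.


Likelihood ratio = P(E|H) / P(E|not H)
= 0.62 / 0.1
= 6.2

6.2


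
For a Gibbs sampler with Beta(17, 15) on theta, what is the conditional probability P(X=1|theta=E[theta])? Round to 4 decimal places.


E[theta] = 17/(17+15) = 0.5312
P(X=1|theta) = theta = 0.5312

0.5312


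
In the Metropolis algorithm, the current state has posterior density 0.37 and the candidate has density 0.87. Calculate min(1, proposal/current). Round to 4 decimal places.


Ratio = 0.87/0.37 = 2.3514
Acceptance probability = min(1, 2.3514)
= 1.0

1.0


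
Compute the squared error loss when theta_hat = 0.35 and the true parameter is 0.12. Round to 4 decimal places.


L = (theta_hat - theta_true)^2
= (0.35 - 0.12)^2
= 0.23^2 = 0.0529

0.0529


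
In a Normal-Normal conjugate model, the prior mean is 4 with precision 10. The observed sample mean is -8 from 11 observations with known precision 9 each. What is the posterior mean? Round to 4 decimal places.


Posterior precision = tau0 + n*tau = 10 + 11*9 = 109
Posterior mean = (tau0*mu0 + n*tau*xbar) / posterior_precision
= (10*4 + 11*9*-8) / 109
= -752 / 109 = -6.8991

-6.8991


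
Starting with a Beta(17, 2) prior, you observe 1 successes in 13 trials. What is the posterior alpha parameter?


For a Beta-Binomial conjugate model:
Posterior alpha = prior alpha + number of successes
= 17 + 1 = 18

18


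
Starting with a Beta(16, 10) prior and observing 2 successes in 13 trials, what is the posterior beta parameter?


Posterior beta = prior beta + failures
Failures = 13 - 2 = 11
beta_post = 10 + 11 = 21

21


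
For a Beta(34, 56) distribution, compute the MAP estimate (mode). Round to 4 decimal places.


MAP = mode = (a-1)/(a+b-2)
= (34-1)/(34+56-2)
= 33/88 = 0.375

0.375


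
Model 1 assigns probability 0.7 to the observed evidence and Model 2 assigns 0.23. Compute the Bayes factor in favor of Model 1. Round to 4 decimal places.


BF = P(data|M1) / P(data|M2)
= 0.7 / 0.23 = 3.0435

3.0435


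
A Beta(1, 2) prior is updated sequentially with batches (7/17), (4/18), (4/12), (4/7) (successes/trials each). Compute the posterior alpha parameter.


Sequential conjugate updating is equivalent to a single batch update.
Total successes across all batches = 19
alpha_posterior = alpha_prior + total_successes = 1 + 19
= 20

20


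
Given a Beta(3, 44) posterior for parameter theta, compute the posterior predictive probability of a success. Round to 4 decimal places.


For a Beta-Bernoulli model, the predictive probability is the mean:
P(success) = 3/(3+44) = 3/47 = 0.0638

0.0638


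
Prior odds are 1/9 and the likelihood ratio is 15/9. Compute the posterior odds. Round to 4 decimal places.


Posterior odds = prior odds * likelihood ratio
= (1/9) * (15/9)
= 15 / 81
= 0.1852

0.1852


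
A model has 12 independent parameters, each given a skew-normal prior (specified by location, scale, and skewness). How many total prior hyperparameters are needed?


Each skew-normal prior needs 3 hyperparameters (location, scale, and skewness).
Total = 3 * 12 = 36

36


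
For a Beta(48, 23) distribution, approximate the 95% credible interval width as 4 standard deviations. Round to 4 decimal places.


Variance of Beta(a,b) = ab / ((a+b)^2 * (a+b+1))
= 48*23 / ((71)^2 * 72)
= 0.003
SD = sqrt(0.003) = 0.0552
Width = 4 * SD = 0.2206

0.2206


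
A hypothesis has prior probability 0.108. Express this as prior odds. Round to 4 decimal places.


Odds = P(H) / P(not H) = 0.108 / 0.892
= 0.1211

0.1211


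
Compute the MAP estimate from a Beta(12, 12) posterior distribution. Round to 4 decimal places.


MAP = mode of Beta distribution
= (alpha - 1)/(alpha + beta - 2)
= (12-1)/(12+12-2)
= 11/22 = 0.5

0.5


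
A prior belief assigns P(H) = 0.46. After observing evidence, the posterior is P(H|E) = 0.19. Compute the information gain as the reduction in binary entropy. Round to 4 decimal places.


H(prior) = -0.46*log2(0.46) - 0.54*log2(0.54)
= 0.9954
H(post) = -0.19*log2(0.19) - 0.81*log2(0.81)
= 0.7015
IG = 0.9954 - 0.7015 = 0.2939

0.2939


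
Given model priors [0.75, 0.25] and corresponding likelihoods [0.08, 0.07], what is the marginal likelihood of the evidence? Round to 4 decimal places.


P(E) = sum_i P(M_i) P(E|M_i)
= 0.06 + 0.0175
= 0.0775

0.0775


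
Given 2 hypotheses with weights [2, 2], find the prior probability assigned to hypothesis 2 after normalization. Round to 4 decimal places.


To normalize, divide each weight by the sum of all weights.
Sum = 4
Prior(H2) = 2/4 = 0.5

0.5


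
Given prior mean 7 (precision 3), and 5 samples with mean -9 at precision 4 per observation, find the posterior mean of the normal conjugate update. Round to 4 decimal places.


The posterior mean is a precision-weighted average of prior and data.
Post. prec. = 3 + 20 = 23
Post. mean = (21 + -180)/23 = -159/23 = -6.913

-6.913


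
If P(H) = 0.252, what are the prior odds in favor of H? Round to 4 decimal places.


Prior odds = P(H) / (1 - P(H))
= 0.252 / 0.748
= 0.3369

0.3369


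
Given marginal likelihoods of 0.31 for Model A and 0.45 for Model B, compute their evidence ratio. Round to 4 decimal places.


Ratio = ML(A) / ML(B) = 0.31/0.45
= 0.6889

0.6889


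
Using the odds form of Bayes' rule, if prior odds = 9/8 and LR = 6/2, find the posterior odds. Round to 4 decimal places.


Bayes' rule in odds form: posterior odds = prior odds * LR
= (9 * 6) / (8 * 2)
= 54/16 = 3.375

3.375


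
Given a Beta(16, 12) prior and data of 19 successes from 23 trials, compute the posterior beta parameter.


Number of failures = 23 - 19 = 4
Posterior beta = 12 + 4 = 16

16


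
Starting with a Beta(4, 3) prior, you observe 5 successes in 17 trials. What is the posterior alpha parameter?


For a Beta-Binomial conjugate model:
Posterior alpha = prior alpha + number of successes
= 4 + 5 = 9

9


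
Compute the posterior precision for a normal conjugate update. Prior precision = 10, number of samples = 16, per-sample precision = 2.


tau_post = tau_0 + n * tau
= 10 + 16 * 2 = 42

42


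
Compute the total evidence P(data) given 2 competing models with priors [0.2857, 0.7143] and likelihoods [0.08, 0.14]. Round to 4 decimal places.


Marginal likelihood = sum P(model_i) * P(data|model_i)
Model 1: 0.2857 * 0.08 = 0.0229
Model 2: 0.7143 * 0.14 = 0.1
Total = 0.1229

0.1229


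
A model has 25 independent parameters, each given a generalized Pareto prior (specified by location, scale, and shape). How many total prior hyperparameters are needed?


Each generalized Pareto prior needs 3 hyperparameters (location, scale, and shape).
Total = 3 * 25 = 75

75


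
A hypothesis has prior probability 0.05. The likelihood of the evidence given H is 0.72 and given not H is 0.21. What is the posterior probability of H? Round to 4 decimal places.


Using Bayes' theorem:
P(E) = 0.05 * 0.72 + 0.95 * 0.21
P(E) = 0.2355
P(H|E) = (0.05 * 0.72) / 0.2355 = 0.1529

0.1529


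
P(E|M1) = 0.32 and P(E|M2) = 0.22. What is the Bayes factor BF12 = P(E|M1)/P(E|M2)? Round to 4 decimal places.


Bayes factor BF12 = P(E|M1) / P(E|M2)
= 0.32 / 0.22
= 1.4545

1.4545


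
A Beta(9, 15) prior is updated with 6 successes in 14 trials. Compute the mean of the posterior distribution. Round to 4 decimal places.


After update: Beta(15, 23)
Mean = 15 / (15 + 23) = 15 / 38
= 0.3947

0.3947


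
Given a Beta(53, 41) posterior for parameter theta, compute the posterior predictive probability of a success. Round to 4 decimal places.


For a Beta-Bernoulli model, the predictive probability is the mean:
P(success) = 53/(53+41) = 53/94 = 0.5638

0.5638


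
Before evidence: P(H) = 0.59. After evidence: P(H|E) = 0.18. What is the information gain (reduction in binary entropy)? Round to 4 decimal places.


Prior entropy = 0.9765
Posterior entropy = 0.6801
Information gain = 0.9765 - 0.6801 = 0.2964

0.2964


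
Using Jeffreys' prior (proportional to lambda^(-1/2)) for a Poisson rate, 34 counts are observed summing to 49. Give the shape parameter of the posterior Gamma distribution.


Conjugate update: Gamma(prior_shape + S, prior_rate + n).
Prior shape = 0.5, prior rate = 0.
Posterior shape = 0.5 + S = 0.5 + 49 = 49.5

49.5


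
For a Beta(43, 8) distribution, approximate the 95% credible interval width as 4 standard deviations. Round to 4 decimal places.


Variance of Beta(a,b) = ab / ((a+b)^2 * (a+b+1))
= 43*8 / ((51)^2 * 52)
= 0.0025
SD = sqrt(0.0025) = 0.0504
Width = 4 * SD = 0.2017

0.2017


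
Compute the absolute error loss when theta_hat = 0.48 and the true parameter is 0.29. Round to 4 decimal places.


L = |theta_hat - theta_true|
= |0.48 - 0.29| = 0.19

0.19


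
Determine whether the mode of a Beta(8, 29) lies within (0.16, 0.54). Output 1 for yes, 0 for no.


First find the mode: (a-1)/(a+b-2) = 0.2
Is 0.2 in (0.16, 0.54)? 1

1


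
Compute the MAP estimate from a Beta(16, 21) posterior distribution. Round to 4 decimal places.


MAP = mode of Beta distribution
= (alpha - 1)/(alpha + beta - 2)
= (16-1)/(16+21-2)
= 15/35 = 0.4286

0.4286


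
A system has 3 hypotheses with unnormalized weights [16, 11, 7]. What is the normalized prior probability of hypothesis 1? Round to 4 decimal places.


The normalized prior is the weight divided by the total.
Total weight = 34
P(H1) = 16 / 34 = 0.4706

0.4706


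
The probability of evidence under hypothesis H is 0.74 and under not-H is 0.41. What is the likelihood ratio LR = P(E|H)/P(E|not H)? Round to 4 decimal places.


LR = 0.74 / 0.41
= 1.8049

1.8049


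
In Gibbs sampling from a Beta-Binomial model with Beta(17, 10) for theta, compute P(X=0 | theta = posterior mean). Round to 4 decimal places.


Posterior mean = alpha/(alpha+beta) = 17/27 = 0.6296
P(X=0|theta=mean) = 1 - theta = 0.3704

0.3704


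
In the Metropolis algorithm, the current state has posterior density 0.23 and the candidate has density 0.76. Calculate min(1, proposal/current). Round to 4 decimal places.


Ratio = 0.76/0.23 = 3.3043
Acceptance probability = min(1, 3.3043)
= 1.0

1.0


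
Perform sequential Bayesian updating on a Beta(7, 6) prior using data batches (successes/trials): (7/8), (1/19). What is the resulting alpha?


Accumulate successes: 8
Posterior alpha = prior alpha + sum of successes
= 7 + 8 = 15

15


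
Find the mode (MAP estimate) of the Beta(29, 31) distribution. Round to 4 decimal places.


For Beta(a,b) with a,b > 1:
Mode = (a-1)/(a+b-2) = (29-1)/(60-2)
= 28/58 = 0.4828

0.4828


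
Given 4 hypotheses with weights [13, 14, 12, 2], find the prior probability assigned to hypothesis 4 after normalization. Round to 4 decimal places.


To normalize, divide each weight by the sum of all weights.
Sum = 41
Prior(H4) = 2/41 = 0.0488

0.0488


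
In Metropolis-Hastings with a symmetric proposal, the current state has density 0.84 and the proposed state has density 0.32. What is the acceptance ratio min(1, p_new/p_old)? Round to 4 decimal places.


Ratio = p_new / p_old = 0.32 / 0.84 = 0.381
Acceptance = min(1, 0.381) = 0.381

0.381


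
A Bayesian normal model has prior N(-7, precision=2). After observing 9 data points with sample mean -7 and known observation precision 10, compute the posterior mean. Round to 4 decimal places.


Posterior mean = (prior_precision * prior_mean + n * data_precision * data_mean) / (prior_precision + n * data_precision)
Numerator = 2*-7 + 9*10*-7 = -644
Denominator = 2 + 9*10 = 92
Posterior mean = -7.0

-7.0


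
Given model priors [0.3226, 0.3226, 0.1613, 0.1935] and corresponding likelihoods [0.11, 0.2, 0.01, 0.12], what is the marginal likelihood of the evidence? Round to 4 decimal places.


P(E) = sum_i P(M_i) P(E|M_i)
= 0.0355 + 0.0645 + 0.0016 + 0.0232
= 0.1248

0.1248


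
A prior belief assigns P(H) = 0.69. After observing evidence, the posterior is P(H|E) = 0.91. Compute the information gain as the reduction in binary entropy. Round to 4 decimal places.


H(prior) = -0.69*log2(0.69) - 0.31*log2(0.31)
= 0.8932
H(post) = -0.91*log2(0.91) - 0.09*log2(0.09)
= 0.4365
IG = 0.8932 - 0.4365 = 0.4567

0.4567


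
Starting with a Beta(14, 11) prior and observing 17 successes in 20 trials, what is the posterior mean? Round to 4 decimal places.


Posterior parameters: alpha = 14 + 17 = 31
beta = 11 + 3 = 14
Posterior mean = alpha / (alpha + beta) = 31 / 45
= 0.6889

0.6889


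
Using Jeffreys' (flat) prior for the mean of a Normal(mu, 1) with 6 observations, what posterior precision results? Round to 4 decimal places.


Flat prior means prior precision is 0.
Posterior precision = n / sigma^2 = 6/1 = 6.0

6.0


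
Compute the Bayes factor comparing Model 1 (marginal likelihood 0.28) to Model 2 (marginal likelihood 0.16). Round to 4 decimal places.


BF12 = marginal likelihood of M1 / marginal likelihood of M2
= 0.28/0.16
= 1.75

1.75


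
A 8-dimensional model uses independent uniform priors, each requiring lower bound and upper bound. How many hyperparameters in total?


Per parameter: 2 (lower bound and upper bound).
Total = 8 * 2 = 16

16


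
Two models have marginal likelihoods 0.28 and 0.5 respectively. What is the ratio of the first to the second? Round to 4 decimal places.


Evidence ratio = 0.28 / 0.5
= 0.56

0.56


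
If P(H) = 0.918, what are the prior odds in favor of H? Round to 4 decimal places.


Prior odds = P(H) / (1 - P(H))
= 0.918 / 0.082
= 11.1951

11.1951


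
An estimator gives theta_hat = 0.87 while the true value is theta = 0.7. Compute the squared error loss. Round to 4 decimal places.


The squared error loss is (theta_hat - theta)^2
= (0.87 - 0.7)^2
= (0.17)^2 = 0.0289

0.0289


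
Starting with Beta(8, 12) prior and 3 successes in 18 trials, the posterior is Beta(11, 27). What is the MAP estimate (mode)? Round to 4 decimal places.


The mode of Beta(a, b) when a > 1 and b > 1 is (a-1)/(a+b-2)
= (11 - 1) / (11 + 27 - 2)
= 10 / 36
= 0.2778

0.2778


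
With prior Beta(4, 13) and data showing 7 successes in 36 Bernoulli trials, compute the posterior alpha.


Conjugate update: alpha_posterior = alpha_prior + k
= 4 + 7 = 11

11


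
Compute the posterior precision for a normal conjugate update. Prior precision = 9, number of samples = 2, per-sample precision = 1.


tau_post = tau_0 + n * tau
= 9 + 2 * 1 = 11

11


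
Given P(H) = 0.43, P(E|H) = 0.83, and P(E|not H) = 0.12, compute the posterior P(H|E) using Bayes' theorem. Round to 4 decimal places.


By Bayes' theorem: P(H|E) = P(E|H)*P(H) / P(E)
P(E) = P(E|H)*P(H) + P(E|not H)*P(not H)
P(E) = 0.83*0.43 + 0.12*0.57 = 0.4253
P(H|E) = 0.83*0.43 / 0.4253 = 0.8392

0.8392


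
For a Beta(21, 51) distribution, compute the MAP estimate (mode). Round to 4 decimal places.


MAP = mode = (a-1)/(a+b-2)
= (21-1)/(21+51-2)
= 20/70 = 0.2857

0.2857


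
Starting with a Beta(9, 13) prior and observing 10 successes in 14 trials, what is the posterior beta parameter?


Posterior beta = prior beta + failures
Failures = 14 - 10 = 4
beta_post = 13 + 4 = 17

17


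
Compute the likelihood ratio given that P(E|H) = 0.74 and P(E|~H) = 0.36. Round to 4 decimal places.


LR = P(E|H) / P(E|~H)
= 0.74 / 0.36 = 2.0556

2.0556


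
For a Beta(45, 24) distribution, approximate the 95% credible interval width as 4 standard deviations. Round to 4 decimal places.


Variance of Beta(a,b) = ab / ((a+b)^2 * (a+b+1))
= 45*24 / ((69)^2 * 70)
= 0.0032
SD = sqrt(0.0032) = 0.0569
Width = 4 * SD = 0.2277

0.2277


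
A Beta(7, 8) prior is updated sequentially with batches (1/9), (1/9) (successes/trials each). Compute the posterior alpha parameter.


Sequential conjugate updating is equivalent to a single batch update.
Total successes across all batches = 2
alpha_posterior = alpha_prior + total_successes = 7 + 2
= 9

9


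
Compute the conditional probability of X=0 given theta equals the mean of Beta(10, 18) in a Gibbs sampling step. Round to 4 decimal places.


Mean of Beta(10, 18) = 0.3571
P(X=0 | theta=0.3571) = 0.6429

0.6429


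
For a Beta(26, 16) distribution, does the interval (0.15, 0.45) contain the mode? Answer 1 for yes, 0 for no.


Mode of Beta(a,b) = (a-1)/(a+b-2)
= (26-1)/(26+16-2) = 0.625
Check: 0.15 <= 0.625 <= 0.45?
Result: 0

0


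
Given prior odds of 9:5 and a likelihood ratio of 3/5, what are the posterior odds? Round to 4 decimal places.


Posterior odds = prior odds * LR
Prior odds = 9/5 = 1.8
LR = 3/5 = 0.6
Posterior odds = 1.8 * 0.6 = 1.08

1.08


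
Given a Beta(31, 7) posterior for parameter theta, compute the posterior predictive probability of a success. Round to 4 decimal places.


For a Beta-Bernoulli model, the predictive probability is the mean:
P(success) = 31/(31+7) = 31/38 = 0.8158

0.8158


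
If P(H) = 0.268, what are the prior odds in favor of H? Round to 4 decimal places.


Prior odds = P(H) / (1 - P(H))
= 0.268 / 0.732
= 0.3661

0.3661


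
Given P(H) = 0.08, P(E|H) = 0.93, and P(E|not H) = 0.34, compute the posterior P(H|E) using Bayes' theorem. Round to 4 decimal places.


By Bayes' theorem: P(H|E) = P(E|H)*P(H) / P(E)
P(E) = P(E|H)*P(H) + P(E|not H)*P(not H)
P(E) = 0.93*0.08 + 0.34*0.92 = 0.3872
P(H|E) = 0.93*0.08 / 0.3872 = 0.1921

0.1921


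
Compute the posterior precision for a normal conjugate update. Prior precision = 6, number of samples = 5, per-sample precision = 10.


tau_post = tau_0 + n * tau
= 6 + 5 * 10 = 56

56


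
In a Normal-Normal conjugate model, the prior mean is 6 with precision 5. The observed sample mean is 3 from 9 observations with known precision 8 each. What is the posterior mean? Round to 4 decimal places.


Posterior precision = tau0 + n*tau = 5 + 9*8 = 77
Posterior mean = (tau0*mu0 + n*tau*xbar) / posterior_precision
= (5*6 + 9*8*3) / 77
= 246 / 77 = 3.1948

3.1948


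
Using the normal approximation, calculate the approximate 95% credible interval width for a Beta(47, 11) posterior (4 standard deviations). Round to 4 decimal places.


Var(Beta) = 47*11/(58^2 * 59) = 0.0026
SD = 0.051
Width ~ 4*SD = 0.2042

0.2042


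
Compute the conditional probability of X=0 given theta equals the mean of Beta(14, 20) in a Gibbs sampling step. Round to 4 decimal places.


Mean of Beta(14, 20) = 0.4118
P(X=0 | theta=0.4118) = 0.5882

0.5882


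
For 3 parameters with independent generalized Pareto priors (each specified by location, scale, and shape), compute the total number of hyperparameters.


A generalized Pareto prior has 3 hyperparameters per parameter.
Total = 3 * 3 = 9

9


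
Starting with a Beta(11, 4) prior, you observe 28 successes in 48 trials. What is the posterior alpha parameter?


For a Beta-Binomial conjugate model:
Posterior alpha = prior alpha + number of successes
= 11 + 28 = 39

39


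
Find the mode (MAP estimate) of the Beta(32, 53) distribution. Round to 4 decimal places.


For Beta(a,b) with a,b > 1:
Mode = (a-1)/(a+b-2) = (32-1)/(85-2)
= 31/83 = 0.3735

0.3735


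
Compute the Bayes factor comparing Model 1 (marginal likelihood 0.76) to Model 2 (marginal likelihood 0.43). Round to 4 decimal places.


BF12 = marginal likelihood of M1 / marginal likelihood of M2
= 0.76/0.43
= 1.7674

1.7674


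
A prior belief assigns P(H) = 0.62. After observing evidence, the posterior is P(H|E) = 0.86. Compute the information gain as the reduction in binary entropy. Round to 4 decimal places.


H(prior) = -0.62*log2(0.62) - 0.38*log2(0.38)
= 0.958
H(post) = -0.86*log2(0.86) - 0.14*log2(0.14)
= 0.5842
IG = 0.958 - 0.5842 = 0.3738

0.3738


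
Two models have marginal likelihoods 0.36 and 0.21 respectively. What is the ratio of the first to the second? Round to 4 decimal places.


Evidence ratio = 0.36 / 0.21
= 1.7143

1.7143


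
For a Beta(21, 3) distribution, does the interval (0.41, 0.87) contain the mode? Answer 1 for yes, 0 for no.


Mode of Beta(a,b) = (a-1)/(a+b-2)
= (21-1)/(21+3-2) = 0.9091
Check: 0.41 <= 0.9091 <= 0.87?
Result: 0

0


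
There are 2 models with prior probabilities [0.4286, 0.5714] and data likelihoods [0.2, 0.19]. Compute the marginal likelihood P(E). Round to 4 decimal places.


P(E) = sum over models of P(M_i) * P(E|M_i)
= 0.4286*0.2 + 0.5714*0.19
= 0.1943

0.1943


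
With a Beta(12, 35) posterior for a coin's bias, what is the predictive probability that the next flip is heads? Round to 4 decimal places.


The predictive probability equals the posterior mean.
P(next = heads) = alpha / (alpha + beta)
= 12 / 47 = 0.2553

0.2553


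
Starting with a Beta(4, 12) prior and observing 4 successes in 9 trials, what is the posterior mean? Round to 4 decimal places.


Posterior parameters: alpha = 4 + 4 = 8
beta = 12 + 5 = 17
Posterior mean = alpha / (alpha + beta) = 8 / 25
= 0.32

0.32


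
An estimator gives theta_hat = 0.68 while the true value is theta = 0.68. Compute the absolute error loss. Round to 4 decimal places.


The absolute error loss is |theta_hat - theta|
= |0.68 - 0.68|
= 0.0

0.0


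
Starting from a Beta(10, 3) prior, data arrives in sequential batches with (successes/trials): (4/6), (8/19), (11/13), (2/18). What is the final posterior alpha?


In sequential Bayesian updating, we sum all successes.
Total successes = 25
Final alpha = 10 + 25 = 35

35


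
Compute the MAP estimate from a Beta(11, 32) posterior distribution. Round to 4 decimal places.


MAP = mode of Beta distribution
= (alpha - 1)/(alpha + beta - 2)
= (11-1)/(11+32-2)
= 10/41 = 0.2439

0.2439


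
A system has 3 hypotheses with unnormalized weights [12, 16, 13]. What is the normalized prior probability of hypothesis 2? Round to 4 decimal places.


The normalized prior is the weight divided by the total.
Total weight = 41
P(H2) = 16 / 41 = 0.3902

0.3902


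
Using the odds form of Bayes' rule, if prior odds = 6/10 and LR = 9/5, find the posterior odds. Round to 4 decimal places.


Bayes' rule in odds form: posterior odds = prior odds * LR
= (6 * 9) / (10 * 5)
= 54/50 = 1.08

1.08


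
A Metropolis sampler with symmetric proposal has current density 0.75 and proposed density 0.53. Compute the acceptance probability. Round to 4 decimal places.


For symmetric proposals, acceptance = min(1, pi(x*)/pi(x))
= min(1, 0.53/0.75)
= min(1, 0.7067) = 0.7067

0.7067


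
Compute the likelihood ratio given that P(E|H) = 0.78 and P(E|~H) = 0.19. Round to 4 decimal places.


LR = P(E|H) / P(E|~H)
= 0.78 / 0.19 = 4.1053

4.1053


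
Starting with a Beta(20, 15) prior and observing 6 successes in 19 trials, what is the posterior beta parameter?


Posterior beta = prior beta + failures
Failures = 19 - 6 = 13
beta_post = 15 + 13 = 28

28


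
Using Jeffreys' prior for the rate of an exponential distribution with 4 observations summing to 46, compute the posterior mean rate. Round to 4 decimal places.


Jeffreys' prior leads to posterior Gamma(4, 46).
Mean = 4/46 = 0.087

0.087


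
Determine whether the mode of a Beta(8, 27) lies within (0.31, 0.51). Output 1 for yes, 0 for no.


First find the mode: (a-1)/(a+b-2) = 0.2121
Is 0.2121 in (0.31, 0.51)? 0

0


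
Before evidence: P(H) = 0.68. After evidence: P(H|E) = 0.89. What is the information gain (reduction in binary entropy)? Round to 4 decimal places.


Prior entropy = 0.9044
Posterior entropy = 0.4999
Information gain = 0.9044 - 0.4999 = 0.4045

0.4045


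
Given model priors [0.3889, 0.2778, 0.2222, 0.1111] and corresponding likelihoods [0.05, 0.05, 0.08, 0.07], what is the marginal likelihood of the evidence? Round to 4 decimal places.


P(E) = sum_i P(M_i) P(E|M_i)
= 0.0194 + 0.0139 + 0.0178 + 0.0078
= 0.0589

0.0589


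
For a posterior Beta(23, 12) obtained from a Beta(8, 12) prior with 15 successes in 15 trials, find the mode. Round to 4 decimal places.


Mode = (alpha - 1) / (alpha + beta - 2)
= 22 / 33
= 0.6667

0.6667


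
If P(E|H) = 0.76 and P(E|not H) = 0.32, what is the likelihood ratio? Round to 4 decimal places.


Likelihood ratio = P(E|H) / P(E|not H)
= 0.76 / 0.32
= 2.375

2.375


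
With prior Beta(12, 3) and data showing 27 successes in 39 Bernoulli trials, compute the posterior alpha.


Conjugate update: alpha_posterior = alpha_prior + k
= 12 + 27 = 39

39


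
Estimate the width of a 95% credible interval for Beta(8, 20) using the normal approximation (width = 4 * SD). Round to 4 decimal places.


For Beta(a,b): Var = ab/((a+b)^2(a+b+1))
Var = 0.007, SD = 0.0839
Approximate 95% CI width = 4 * 0.0839 = 0.3356

0.3356


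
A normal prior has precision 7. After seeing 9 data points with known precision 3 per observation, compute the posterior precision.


In the conjugate normal model, precisions add:
tau_posterior = tau_prior + n * tau_data
= 7 + 9*3 = 34

34


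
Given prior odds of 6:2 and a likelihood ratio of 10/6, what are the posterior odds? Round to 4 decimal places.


Posterior odds = prior odds * LR
Prior odds = 6/2 = 3.0
LR = 10/6 = 1.6667
Posterior odds = 3.0 * 1.6667 = 5.0

5.0


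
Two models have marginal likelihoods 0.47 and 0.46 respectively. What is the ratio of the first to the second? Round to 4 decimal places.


Evidence ratio = 0.47 / 0.46
= 1.0217

1.0217


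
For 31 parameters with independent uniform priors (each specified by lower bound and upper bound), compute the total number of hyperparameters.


A uniform prior has 2 hyperparameters per parameter.
Total = 31 * 2 = 62

62


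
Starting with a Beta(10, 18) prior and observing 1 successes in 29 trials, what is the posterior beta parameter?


Posterior beta = prior beta + failures
Failures = 29 - 1 = 28
beta_post = 18 + 28 = 46

46


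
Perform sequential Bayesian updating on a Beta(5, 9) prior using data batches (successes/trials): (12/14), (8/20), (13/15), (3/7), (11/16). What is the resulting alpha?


Accumulate successes: 47
Posterior alpha = prior alpha + sum of successes
= 5 + 47 = 52

52


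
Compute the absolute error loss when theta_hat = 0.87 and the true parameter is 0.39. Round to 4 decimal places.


L = |theta_hat - theta_true|
= |0.87 - 0.39| = 0.48

0.48


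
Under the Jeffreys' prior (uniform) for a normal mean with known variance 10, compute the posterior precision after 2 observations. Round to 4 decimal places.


Prior precision = 0 (flat prior).
Post. prec. = 0 + n/var = 2/10 = 0.2

0.2


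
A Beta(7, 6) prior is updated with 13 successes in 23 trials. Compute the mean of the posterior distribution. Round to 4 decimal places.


After update: Beta(20, 16)
Mean = 20 / (20 + 16) = 20 / 36
= 0.5556

0.5556


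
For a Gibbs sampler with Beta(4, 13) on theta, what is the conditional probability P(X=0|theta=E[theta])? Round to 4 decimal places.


E[theta] = 4/(4+13) = 0.2353
P(X=0|theta) = 1 - theta = 0.7647

0.7647


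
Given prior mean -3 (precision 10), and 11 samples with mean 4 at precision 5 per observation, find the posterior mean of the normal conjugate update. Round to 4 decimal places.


The posterior mean is a precision-weighted average of prior and data.
Post. prec. = 10 + 55 = 65
Post. mean = (-30 + 220)/65 = 190/65 = 2.9231

2.9231


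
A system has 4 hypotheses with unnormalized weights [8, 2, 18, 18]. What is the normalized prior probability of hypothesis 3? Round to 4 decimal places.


The normalized prior is the weight divided by the total.
Total weight = 46
P(H3) = 18 / 46 = 0.3913

0.3913


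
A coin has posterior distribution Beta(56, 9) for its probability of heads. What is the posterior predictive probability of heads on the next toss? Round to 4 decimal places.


Posterior predictive = E[theta] = alpha/(alpha+beta)
= 56/65
= 0.8615

0.8615


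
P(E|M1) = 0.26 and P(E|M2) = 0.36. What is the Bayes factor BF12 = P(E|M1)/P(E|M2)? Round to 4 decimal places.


Bayes factor BF12 = P(E|M1) / P(E|M2)
= 0.26 / 0.36
= 0.7222

0.7222


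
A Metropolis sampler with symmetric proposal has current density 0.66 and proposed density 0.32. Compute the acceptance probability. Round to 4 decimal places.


For symmetric proposals, acceptance = min(1, pi(x*)/pi(x))
= min(1, 0.32/0.66)
= min(1, 0.4848) = 0.4848

0.4848


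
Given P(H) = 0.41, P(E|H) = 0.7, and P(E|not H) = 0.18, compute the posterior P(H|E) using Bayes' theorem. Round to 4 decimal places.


By Bayes' theorem: P(H|E) = P(E|H)*P(H) / P(E)
P(E) = P(E|H)*P(H) + P(E|not H)*P(not H)
P(E) = 0.7*0.41 + 0.18*0.59 = 0.3932
P(H|E) = 0.7*0.41 / 0.3932 = 0.7299

0.7299


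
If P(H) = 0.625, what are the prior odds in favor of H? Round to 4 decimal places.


Prior odds = P(H) / (1 - P(H))
= 0.625 / 0.375
= 1.6667

1.6667


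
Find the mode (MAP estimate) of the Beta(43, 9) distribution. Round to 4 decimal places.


For Beta(a,b) with a,b > 1:
Mode = (a-1)/(a+b-2) = (43-1)/(52-2)
= 42/50 = 0.84

0.84


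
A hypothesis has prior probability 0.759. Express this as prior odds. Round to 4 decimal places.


Odds = P(H) / P(not H) = 0.759 / 0.241
= 3.1494

3.1494


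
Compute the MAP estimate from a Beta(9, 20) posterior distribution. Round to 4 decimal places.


MAP = mode of Beta distribution
= (alpha - 1)/(alpha + beta - 2)
= (9-1)/(9+20-2)
= 8/27 = 0.2963

0.2963


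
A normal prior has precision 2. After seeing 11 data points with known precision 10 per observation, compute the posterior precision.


In the conjugate normal model, precisions add:
tau_posterior = tau_prior + n * tau_data
= 2 + 11*10 = 112

112


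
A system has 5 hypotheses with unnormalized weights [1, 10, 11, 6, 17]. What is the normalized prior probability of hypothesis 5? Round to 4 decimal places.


The normalized prior is the weight divided by the total.
Total weight = 45
P(H5) = 17 / 45 = 0.3778

0.3778


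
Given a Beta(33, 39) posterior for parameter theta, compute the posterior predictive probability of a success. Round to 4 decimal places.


For a Beta-Bernoulli model, the predictive probability is the mean:
P(success) = 33/(33+39) = 33/72 = 0.4583

0.4583


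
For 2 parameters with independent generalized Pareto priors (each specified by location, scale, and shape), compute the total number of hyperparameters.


A generalized Pareto prior has 3 hyperparameters per parameter.
Total = 2 * 3 = 6

6


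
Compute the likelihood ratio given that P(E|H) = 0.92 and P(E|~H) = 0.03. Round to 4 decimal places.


LR = P(E|H) / P(E|~H)
= 0.92 / 0.03 = 30.6667

30.6667


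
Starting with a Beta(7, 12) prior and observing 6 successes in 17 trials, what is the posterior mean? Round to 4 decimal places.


Posterior parameters: alpha = 7 + 6 = 13
beta = 12 + 11 = 23
Posterior mean = alpha / (alpha + beta) = 13 / 36
= 0.3611

0.3611


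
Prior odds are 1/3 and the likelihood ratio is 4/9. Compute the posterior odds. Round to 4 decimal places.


Posterior odds = prior odds * likelihood ratio
= (1/3) * (4/9)
= 4 / 27
= 0.1481

0.1481


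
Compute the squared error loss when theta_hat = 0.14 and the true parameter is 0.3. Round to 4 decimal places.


L = (theta_hat - theta_true)^2
= (0.14 - 0.3)^2
= -0.16^2 = 0.0256

0.0256


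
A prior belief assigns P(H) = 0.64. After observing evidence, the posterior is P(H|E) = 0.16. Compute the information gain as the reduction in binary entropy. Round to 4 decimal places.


H(prior) = -0.64*log2(0.64) - 0.36*log2(0.36)
= 0.9427
H(post) = -0.16*log2(0.16) - 0.84*log2(0.84)
= 0.6343
IG = 0.9427 - 0.6343 = 0.3084

0.3084


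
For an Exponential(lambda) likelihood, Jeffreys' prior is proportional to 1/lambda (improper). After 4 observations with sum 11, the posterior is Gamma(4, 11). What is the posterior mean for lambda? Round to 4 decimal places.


Posterior = Gamma(n, sum_x) = Gamma(4, 11)
Posterior mean = shape/rate = 4/11
= 0.3636

0.3636


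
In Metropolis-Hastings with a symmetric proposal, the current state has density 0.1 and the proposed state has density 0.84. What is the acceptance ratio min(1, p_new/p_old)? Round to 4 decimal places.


Ratio = p_new / p_old = 0.84 / 0.1 = 8.4
Acceptance = min(1, 8.4) = 1.0

1.0


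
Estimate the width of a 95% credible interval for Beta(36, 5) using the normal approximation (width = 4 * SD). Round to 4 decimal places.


For Beta(a,b): Var = ab/((a+b)^2(a+b+1))
Var = 0.0025, SD = 0.0505
Approximate 95% CI width = 4 * 0.0505 = 0.202

0.202


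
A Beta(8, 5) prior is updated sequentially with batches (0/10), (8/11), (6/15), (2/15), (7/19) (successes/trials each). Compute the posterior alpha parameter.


Sequential conjugate updating is equivalent to a single batch update.
Total successes across all batches = 23
alpha_posterior = alpha_prior + total_successes = 8 + 23
= 31

31


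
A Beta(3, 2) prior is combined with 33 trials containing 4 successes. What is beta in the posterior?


In conjugate updating:
beta_posterior = beta_prior + (n - k)
= 2 + (33 - 4)
= 2 + 29 = 31

31
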